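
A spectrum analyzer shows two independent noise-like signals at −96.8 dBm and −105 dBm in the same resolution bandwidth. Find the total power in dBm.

−96.2 dBm

Convert to linear, add, convert back:
P₁ = 2.09×10⁻¹³ W, P₂ = 3.16×10⁻¹⁴ W
P_tot = 2.41×10⁻¹³ W → 10 log₁₀(P_tot / 10⁻³) = −96.2 dBm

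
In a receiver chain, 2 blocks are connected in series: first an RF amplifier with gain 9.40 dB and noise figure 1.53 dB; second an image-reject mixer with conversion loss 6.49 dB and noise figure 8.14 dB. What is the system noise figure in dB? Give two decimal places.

Convert to linear (a loss of L dB is a gain of −L dB): F_i = 10^(NF_i/10), G_i = 10^(G_i,dB/10)
  Stage 1: F_1 = 10^(1.53/10) = 1.422, G_1 = 10^(9.40/10) = 8.710
  Stage 2: F_2 = 10^(8.14/10) = 6.516, G_2 = 10^(−6.49/10) = 0.2244
Friis cascade:
  F = 1.422 + (6.516 − 1)/8.710 = 2.056
NF = 10 log₁₀(2.056) = 3.13 dB

3.13 dB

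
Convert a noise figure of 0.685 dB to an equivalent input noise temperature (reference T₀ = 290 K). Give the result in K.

49.5 K

F = 10^(0.685/10) = 1.17085
T_e = (F − 1)·T₀ = (1.17085 − 1) × 290 = 49.5 K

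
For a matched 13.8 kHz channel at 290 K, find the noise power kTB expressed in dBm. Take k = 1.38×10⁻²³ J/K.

−132.6 dBm

P_n = kTB = 1.38×10⁻²³ × 290 × 1.38×10⁴ = 5.52×10⁻¹⁷ W
In dBm: 10 log₁₀(5.52×10⁻¹⁷ / 10⁻³) = −132.6 dBm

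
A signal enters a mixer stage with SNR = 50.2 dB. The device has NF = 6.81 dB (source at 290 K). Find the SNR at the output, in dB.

By definition F = SNR_in/SNR_out, so in dB: SNR_out = SNR_in − NF
SNR_out = 50.2 − 6.81 = 43.39 dB

43.39 dB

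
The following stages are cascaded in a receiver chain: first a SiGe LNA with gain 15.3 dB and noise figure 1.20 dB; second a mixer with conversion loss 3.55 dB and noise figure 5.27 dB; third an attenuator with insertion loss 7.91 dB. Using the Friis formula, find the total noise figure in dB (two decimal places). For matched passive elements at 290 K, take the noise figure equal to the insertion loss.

Convert to linear (a loss of L dB is a gain of −L dB): F_i = 10^(NF_i/10), G_i = 10^(G_i,dB/10)
  Stage 1: F_1 = 10^(1.20/10) = 1.318, G_1 = 10^(15.3/10) = 33.88
  Stage 2: F_2 = 10^(5.27/10) = 3.365, G_2 = 10^(−3.55/10) = 0.4416
  Stage 3: F_3 = 10^(7.91/10) = 6.180, G_3 = 10^(−7.91/10) = 0.1618
Friis cascade:
  F = 1.318 + (3.365 − 1)/33.88 + (6.180 − 1)/14.96 = 1.734
NF = 10 log₁₀(1.734) = 2.39 dB

2.39 dB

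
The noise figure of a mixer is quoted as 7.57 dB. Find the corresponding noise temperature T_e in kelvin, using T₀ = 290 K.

1367 K

F = 10^(7.57/10) = 5.71479
T_e = (F − 1)·T₀ = (5.71479 − 1) × 290 = 1367 K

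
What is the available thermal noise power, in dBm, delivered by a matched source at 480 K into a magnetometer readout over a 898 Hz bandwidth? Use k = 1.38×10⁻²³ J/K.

P_n = kTB = 1.38×10⁻²³ × 480 × 8.98×10² = 5.95×10⁻¹⁸ W
In dBm: 10 log₁₀(5.95×10⁻¹⁸ / 10⁻³) = −142.3 dBm

−142.3 dBm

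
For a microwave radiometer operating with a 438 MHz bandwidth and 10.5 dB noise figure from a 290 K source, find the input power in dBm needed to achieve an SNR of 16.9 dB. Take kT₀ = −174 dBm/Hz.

−60.2 dBm

Sensitivity = −174 + 10 log₁₀(B) + NF + SNR_min
= −174 + 86.41 + 10.5 + 16.9
= −60.19 dBm → −60.2 dBm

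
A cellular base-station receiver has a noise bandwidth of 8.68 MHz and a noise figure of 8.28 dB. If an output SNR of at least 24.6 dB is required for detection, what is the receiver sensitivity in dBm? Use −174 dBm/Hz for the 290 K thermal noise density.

Sensitivity = −174 + 10 log₁₀(B) + NF + SNR_min
= −174 + 69.39 + 8.28 + 24.6
= −71.73 dBm → −71.7 dBm

−71.7 dBm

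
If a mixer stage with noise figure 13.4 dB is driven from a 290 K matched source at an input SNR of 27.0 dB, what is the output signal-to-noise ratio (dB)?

13.6 dB

By definition F = SNR_in/SNR_out, so in dB: SNR_out = SNR_in − NF
SNR_out = 27.0 − 13.4 = 13.6 dB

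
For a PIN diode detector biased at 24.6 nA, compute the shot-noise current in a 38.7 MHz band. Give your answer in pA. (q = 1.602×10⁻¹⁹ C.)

I_n = √(2qI·B)
2qI·B = 2 × 1.602×10⁻¹⁹ × 2.46×10⁻⁸ × 3.87×10⁷ = 3.05×10⁻¹⁹ A²
I_n = √(3.05×10⁻¹⁹) = 5.52×10⁻¹⁰ A = 552 pA

552 pA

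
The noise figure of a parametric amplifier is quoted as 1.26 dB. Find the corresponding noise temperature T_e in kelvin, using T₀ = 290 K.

97.6 K

F = 10^(1.26/10) = 1.3366
T_e = (F − 1)·T₀ = (1.3366 − 1) × 290 = 97.6 K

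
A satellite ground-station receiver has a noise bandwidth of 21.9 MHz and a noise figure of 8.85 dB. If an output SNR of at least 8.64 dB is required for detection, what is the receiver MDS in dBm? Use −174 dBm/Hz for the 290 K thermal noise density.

Sensitivity = −174 + 10 log₁₀(B) + NF + SNR_min
= −174 + 73.4 + 8.85 + 8.64
= −83.11 dBm → −83.1 dBm

−83.1 dBm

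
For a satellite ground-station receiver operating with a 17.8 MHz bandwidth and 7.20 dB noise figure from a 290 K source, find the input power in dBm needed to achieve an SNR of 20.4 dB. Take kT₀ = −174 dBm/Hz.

Sensitivity = −174 + 10 log₁₀(B) + NF + SNR_min
= −174 + 72.5 + 7.20 + 20.4
= −73.90 dBm → −73.9 dBm

−73.9 dBm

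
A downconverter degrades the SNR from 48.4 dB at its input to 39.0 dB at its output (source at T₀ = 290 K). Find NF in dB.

NF (dB) = SNR_in(dB) − SNR_out(dB) when the source is at T₀
NF = 48.4 − 39.0 = 9.4 dB

9.4 dB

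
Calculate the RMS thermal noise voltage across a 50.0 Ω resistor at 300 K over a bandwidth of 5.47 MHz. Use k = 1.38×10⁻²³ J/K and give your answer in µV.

2.13 µV

V_n = √(4kTRB)
4kTRB = 4 × 1.38×10⁻²³ × 300 × 5.00×10¹ × 5.47×10⁶ = 4.53×10⁻¹² V²
V_n = √(4.53×10⁻¹²) = 2.13×10⁻⁶ V = 2.13 µV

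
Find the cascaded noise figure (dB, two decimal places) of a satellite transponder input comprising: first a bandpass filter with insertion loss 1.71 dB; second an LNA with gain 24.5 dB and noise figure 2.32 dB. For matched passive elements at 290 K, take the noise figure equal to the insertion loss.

4.03 dB

Convert to linear (a loss of L dB is a gain of −L dB): F_i = 10^(NF_i/10), G_i = 10^(G_i,dB/10)
  Stage 1: F_1 = 10^(1.71/10) = 1.483, G_1 = 10^(−1.71/10) = 0.6745
  Stage 2: F_2 = 10^(2.32/10) = 1.706, G_2 = 10^(24.5/10) = 281.8
Friis cascade:
  F = 1.483 + (1.706 − 1)/0.6745 = 2.529
NF = 10 log₁₀(2.529) = 4.03 dB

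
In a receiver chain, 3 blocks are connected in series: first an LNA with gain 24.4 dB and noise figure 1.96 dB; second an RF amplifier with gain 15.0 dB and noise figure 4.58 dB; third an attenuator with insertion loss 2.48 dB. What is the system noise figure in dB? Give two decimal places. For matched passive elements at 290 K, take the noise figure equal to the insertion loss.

1.98 dB

Convert to linear (a loss of L dB is a gain of −L dB): F_i = 10^(NF_i/10), G_i = 10^(G_i,dB/10)
  Stage 1: F_1 = 10^(1.96/10) = 1.570, G_1 = 10^(24.4/10) = 275.4
  Stage 2: F_2 = 10^(4.58/10) = 2.871, G_2 = 10^(15.0/10) = 31.62
  Stage 3: F_3 = 10^(2.48/10) = 1.770, G_3 = 10^(−2.48/10) = 0.5649
Friis cascade:
  F = 1.570 + (2.871 − 1)/275.4 + (1.770 − 1)/8710 = 1.577
NF = 10 log₁₀(1.577) = 1.98 dB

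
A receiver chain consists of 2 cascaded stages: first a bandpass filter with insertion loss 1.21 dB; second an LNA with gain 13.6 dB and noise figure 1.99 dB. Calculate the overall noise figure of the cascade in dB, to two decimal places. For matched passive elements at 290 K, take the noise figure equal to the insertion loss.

3.20 dB

Convert to linear (a loss of L dB is a gain of −L dB): F_i = 10^(NF_i/10), G_i = 10^(G_i,dB/10)
  Stage 1: F_1 = 10^(1.21/10) = 1.321, G_1 = 10^(−1.21/10) = 0.7568
  Stage 2: F_2 = 10^(1.99/10) = 1.581, G_2 = 10^(13.6/10) = 22.91
Friis cascade:
  F = 1.321 + (1.581 − 1)/0.7568 = 2.089
NF = 10 log₁₀(2.089) = 3.20 dB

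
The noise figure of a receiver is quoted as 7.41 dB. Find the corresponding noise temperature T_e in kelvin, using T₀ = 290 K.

1307 K

F = 10^(7.41/10) = 5.50808
T_e = (F − 1)·T₀ = (5.50808 − 1) × 290 = 1307 K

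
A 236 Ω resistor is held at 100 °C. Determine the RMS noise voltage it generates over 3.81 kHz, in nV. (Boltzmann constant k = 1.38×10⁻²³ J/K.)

136 nV

T = 100 °C + 273.15 = 373.15 K
V_n = √(4kTRB)
4kTRB = 4 × 1.38×10⁻²³ × 373.15 × 2.36×10² × 3.81×10³ = 1.85×10⁻¹⁴ V²
V_n = √(1.85×10⁻¹⁴) = 1.36×10⁻⁷ V = 136 nV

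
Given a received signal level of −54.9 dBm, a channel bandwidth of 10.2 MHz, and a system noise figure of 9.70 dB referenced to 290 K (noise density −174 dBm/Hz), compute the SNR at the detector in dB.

Noise floor: N = −174 + 10 log₁₀(B) + NF
10 log₁₀(1.02×10⁷) = 70.09 dB
N = −174 + 70.09 + 9.70 = −94.21 dBm
SNR = P_sig − N = −54.9 − (−94.21) = 39.31 dB → 39.3 dB

39.3 dB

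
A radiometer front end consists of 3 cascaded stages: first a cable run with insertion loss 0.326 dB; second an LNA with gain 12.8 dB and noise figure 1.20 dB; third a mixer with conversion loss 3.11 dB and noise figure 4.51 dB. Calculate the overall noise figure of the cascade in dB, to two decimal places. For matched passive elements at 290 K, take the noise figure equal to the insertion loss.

Convert to linear (a loss of L dB is a gain of −L dB): F_i = 10^(NF_i/10), G_i = 10^(G_i,dB/10)
  Stage 1: F_1 = 10^(0.326/10) = 1.078, G_1 = 10^(−0.326/10) = 0.9277
  Stage 2: F_2 = 10^(1.20/10) = 1.318, G_2 = 10^(12.8/10) = 19.05
  Stage 3: F_3 = 10^(4.51/10) = 2.825, G_3 = 10^(−3.11/10) = 0.4887
Friis cascade:
  F = 1.078 + (1.318 − 1)/0.9277 + (2.825 − 1)/17.68 = 1.524
NF = 10 log₁₀(1.524) = 1.83 dB

1.83 dB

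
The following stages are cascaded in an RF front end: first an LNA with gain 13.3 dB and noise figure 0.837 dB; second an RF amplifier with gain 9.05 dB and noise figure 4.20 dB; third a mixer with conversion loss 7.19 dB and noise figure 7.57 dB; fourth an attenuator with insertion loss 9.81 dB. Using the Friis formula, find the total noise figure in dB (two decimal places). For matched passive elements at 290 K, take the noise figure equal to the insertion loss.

1.98 dB

Convert to linear (a loss of L dB is a gain of −L dB): F_i = 10^(NF_i/10), G_i = 10^(G_i,dB/10)
  Stage 1: F_1 = 10^(0.837/10) = 1.213, G_1 = 10^(13.3/10) = 21.38
  Stage 2: F_2 = 10^(4.20/10) = 2.630, G_2 = 10^(9.05/10) = 8.035
  Stage 3: F_3 = 10^(7.57/10) = 5.715, G_3 = 10^(−7.19/10) = 0.1910
  Stage 4: F_4 = 10^(9.81/10) = 9.572, G_4 = 10^(−9.81/10) = 0.1045
Friis cascade:
  F = 1.213 + (2.630 − 1)/21.38 + (5.715 − 1)/171.8 + (9.572 − 1)/32.81 = 1.578
NF = 10 log₁₀(1.578) = 1.98 dB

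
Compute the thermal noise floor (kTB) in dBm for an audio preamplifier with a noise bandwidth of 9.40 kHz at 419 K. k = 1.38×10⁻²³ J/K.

−132.6 dBm

P_n = kTB = 1.38×10⁻²³ × 419 × 9.40×10³ = 5.44×10⁻¹⁷ W
In dBm: 10 log₁₀(5.44×10⁻¹⁷ / 10⁻³) = −132.6 dBm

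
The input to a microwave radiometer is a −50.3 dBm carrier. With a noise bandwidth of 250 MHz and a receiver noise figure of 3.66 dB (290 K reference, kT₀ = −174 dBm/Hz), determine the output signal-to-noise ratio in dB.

Noise floor: N = −174 + 10 log₁₀(B) + NF
10 log₁₀(2.50×10⁸) = 83.98 dB
N = −174 + 83.98 + 3.66 = −86.36 dBm
SNR = P_sig − N = −50.3 − (−86.36) = 36.06 dB → 36.1 dB

36.1 dB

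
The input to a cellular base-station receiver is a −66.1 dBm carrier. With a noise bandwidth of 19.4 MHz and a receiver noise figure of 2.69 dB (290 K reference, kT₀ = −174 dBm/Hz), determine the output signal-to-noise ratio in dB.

Noise floor: N = −174 + 10 log₁₀(B) + NF
10 log₁₀(1.94×10⁷) = 72.88 dB
N = −174 + 72.88 + 2.69 = −98.43 dBm
SNR = P_sig − N = −66.1 − (−98.43) = 32.33 dB → 32.3 dB

32.3 dB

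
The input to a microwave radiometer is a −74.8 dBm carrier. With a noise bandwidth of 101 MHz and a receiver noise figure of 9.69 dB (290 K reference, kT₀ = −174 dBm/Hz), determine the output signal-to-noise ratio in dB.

9.5 dB

Noise floor: N = −174 + 10 log₁₀(B) + NF
10 log₁₀(1.01×10⁸) = 80.04 dB
N = −174 + 80.04 + 9.69 = −84.27 dBm
SNR = P_sig − N = −74.8 − (−84.27) = 9.47 dB → 9.5 dB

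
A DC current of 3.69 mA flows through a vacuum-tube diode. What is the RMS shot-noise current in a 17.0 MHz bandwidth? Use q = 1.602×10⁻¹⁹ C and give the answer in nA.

I_n = √(2qI·B)
2qI·B = 2 × 1.602×10⁻¹⁹ × 3.69×10⁻³ × 1.70×10⁷ = 2.01×10⁻¹⁴ A²
I_n = √(2.01×10⁻¹⁴) = 1.42×10⁻⁷ A = 142 nA

142 nA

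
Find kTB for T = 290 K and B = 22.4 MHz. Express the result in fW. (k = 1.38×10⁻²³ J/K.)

89.6 fW

P_n = kTB = 1.38×10⁻²³ × 290 × 2.24×10⁷ = 8.96×10⁻¹⁴ W = 89.6 fW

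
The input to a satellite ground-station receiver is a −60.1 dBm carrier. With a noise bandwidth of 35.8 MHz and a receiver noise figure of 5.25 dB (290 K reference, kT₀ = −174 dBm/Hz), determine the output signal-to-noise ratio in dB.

Noise floor: N = −174 + 10 log₁₀(B) + NF
10 log₁₀(3.58×10⁷) = 75.54 dB
N = −174 + 75.54 + 5.25 = −93.21 dBm
SNR = P_sig − N = −60.1 − (−93.21) = 33.11 dB → 33.1 dB

33.1 dB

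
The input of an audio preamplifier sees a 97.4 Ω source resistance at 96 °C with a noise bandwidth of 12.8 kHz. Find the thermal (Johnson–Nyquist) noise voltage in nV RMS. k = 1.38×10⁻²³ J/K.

159 nV

T = 96 °C + 273.15 = 369.15 K
V_n = √(4kTRB)
4kTRB = 4 × 1.38×10⁻²³ × 369.15 × 9.74×10¹ × 1.28×10⁴ = 2.54×10⁻¹⁴ V²
V_n = √(2.54×10⁻¹⁴) = 1.59×10⁻⁷ V = 159 nV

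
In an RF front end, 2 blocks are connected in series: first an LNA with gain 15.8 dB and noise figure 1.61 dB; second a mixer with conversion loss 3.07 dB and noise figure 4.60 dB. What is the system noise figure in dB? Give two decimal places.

1.76 dB

Convert to linear (a loss of L dB is a gain of −L dB): F_i = 10^(NF_i/10), G_i = 10^(G_i,dB/10)
  Stage 1: F_1 = 10^(1.61/10) = 1.449, G_1 = 10^(15.8/10) = 38.02
  Stage 2: F_2 = 10^(4.60/10) = 2.884, G_2 = 10^(−3.07/10) = 0.4932
Friis cascade:
  F = 1.449 + (2.884 − 1)/38.02 = 1.498
NF = 10 log₁₀(1.498) = 1.76 dB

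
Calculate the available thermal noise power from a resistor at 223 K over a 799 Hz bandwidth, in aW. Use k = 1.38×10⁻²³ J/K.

2.46 aW

P_n = kTB = 1.38×10⁻²³ × 223 × 7.99×10² = 2.46×10⁻¹⁸ W = 2.46 aW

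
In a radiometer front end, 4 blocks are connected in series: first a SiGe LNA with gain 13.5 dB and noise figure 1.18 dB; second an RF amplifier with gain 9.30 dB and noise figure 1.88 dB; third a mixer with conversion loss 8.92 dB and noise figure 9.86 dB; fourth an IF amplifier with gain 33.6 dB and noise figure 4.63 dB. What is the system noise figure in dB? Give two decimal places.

Convert to linear (a loss of L dB is a gain of −L dB): F_i = 10^(NF_i/10), G_i = 10^(G_i,dB/10)
  Stage 1: F_1 = 10^(1.18/10) = 1.312, G_1 = 10^(13.5/10) = 22.39
  Stage 2: F_2 = 10^(1.88/10) = 1.542, G_2 = 10^(9.30/10) = 8.511
  Stage 3: F_3 = 10^(9.86/10) = 9.683, G_3 = 10^(−8.92/10) = 0.1282
  Stage 4: F_4 = 10^(4.63/10) = 2.904, G_4 = 10^(33.6/10) = 2291
Friis cascade:
  F = 1.312 + (1.542 − 1)/22.39 + (9.683 − 1)/190.5 + (2.904 − 1)/24.43 = 1.460
NF = 10 log₁₀(1.460) = 1.64 dB

1.64 dB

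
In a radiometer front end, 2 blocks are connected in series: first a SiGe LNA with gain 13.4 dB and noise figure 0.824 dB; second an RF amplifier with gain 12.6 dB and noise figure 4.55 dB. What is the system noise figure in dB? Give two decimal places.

1.12 dB

Convert to linear (a loss of L dB is a gain of −L dB): F_i = 10^(NF_i/10), G_i = 10^(G_i,dB/10)
  Stage 1: F_1 = 10^(0.824/10) = 1.209, G_1 = 10^(13.4/10) = 21.88
  Stage 2: F_2 = 10^(4.55/10) = 2.851, G_2 = 10^(12.6/10) = 18.20
Friis cascade:
  F = 1.209 + (2.851 − 1)/21.88 = 1.294
NF = 10 log₁₀(1.294) = 1.12 dB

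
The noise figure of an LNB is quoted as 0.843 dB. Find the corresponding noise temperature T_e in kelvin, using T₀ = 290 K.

62.1 K

F = 10^(0.843/10) = 1.21423
T_e = (F − 1)·T₀ = (1.21423 − 1) × 290 = 62.1 K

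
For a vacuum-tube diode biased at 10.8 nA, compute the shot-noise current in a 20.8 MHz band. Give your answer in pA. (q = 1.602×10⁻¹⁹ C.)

I_n = √(2qI·B)
2qI·B = 2 × 1.602×10⁻¹⁹ × 1.08×10⁻⁸ × 2.08×10⁷ = 7.20×10⁻²⁰ A²
I_n = √(7.20×10⁻²⁰) = 2.68×10⁻¹⁰ A = 268 pA

268 pA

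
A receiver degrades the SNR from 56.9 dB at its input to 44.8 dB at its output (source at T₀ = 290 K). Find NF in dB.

12.1 dB

NF (dB) = SNR_in(dB) − SNR_out(dB) when the source is at T₀
NF = 56.9 − 44.8 = 12.1 dB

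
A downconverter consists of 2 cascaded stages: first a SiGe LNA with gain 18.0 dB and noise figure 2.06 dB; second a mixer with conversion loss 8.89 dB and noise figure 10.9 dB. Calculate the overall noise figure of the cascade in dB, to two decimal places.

2.52 dB

Convert to linear (a loss of L dB is a gain of −L dB): F_i = 10^(NF_i/10), G_i = 10^(G_i,dB/10)
  Stage 1: F_1 = 10^(2.06/10) = 1.607, G_1 = 10^(18.0/10) = 63.10
  Stage 2: F_2 = 10^(10.9/10) = 12.30, G_2 = 10^(−8.89/10) = 0.1291
Friis cascade:
  F = 1.607 + (12.30 − 1)/63.10 = 1.786
NF = 10 log₁₀(1.786) = 2.52 dB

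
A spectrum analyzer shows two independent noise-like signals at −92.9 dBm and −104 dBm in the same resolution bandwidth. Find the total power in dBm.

−92.6 dBm

Convert to linear, add, convert back:
P₁ = 5.13×10⁻¹³ W, P₂ = 3.98×10⁻¹⁴ W
P_tot = 5.53×10⁻¹³ W → 10 log₁₀(P_tot / 10⁻³) = −92.6 dBm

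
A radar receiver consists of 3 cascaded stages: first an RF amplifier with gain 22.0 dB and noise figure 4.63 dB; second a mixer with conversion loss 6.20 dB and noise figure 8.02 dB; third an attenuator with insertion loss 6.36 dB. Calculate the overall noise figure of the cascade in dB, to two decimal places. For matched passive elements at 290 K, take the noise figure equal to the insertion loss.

Convert to linear (a loss of L dB is a gain of −L dB): F_i = 10^(NF_i/10), G_i = 10^(G_i,dB/10)
  Stage 1: F_1 = 10^(4.63/10) = 2.904, G_1 = 10^(22.0/10) = 158.5
  Stage 2: F_2 = 10^(8.02/10) = 6.339, G_2 = 10^(−6.20/10) = 0.2399
  Stage 3: F_3 = 10^(6.36/10) = 4.325, G_3 = 10^(−6.36/10) = 0.2312
Friis cascade:
  F = 2.904 + (6.339 − 1)/158.5 + (4.325 − 1)/38.02 = 3.025
NF = 10 log₁₀(3.025) = 4.81 dB

4.81 dB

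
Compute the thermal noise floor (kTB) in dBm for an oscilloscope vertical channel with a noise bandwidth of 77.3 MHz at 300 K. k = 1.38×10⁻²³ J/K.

P_n = kTB = 1.38×10⁻²³ × 300 × 7.73×10⁷ = 3.20×10⁻¹³ W
In dBm: 10 log₁₀(3.20×10⁻¹³ / 10⁻³) = −94.9 dBm

−94.9 dBm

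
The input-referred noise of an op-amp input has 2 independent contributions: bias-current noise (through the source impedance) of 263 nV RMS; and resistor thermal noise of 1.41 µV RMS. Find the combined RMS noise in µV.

Uncorrelated sources add in power (mean-square): V_tot = √(ΣV_i²)
V_tot = √[(2.63×10⁻⁷)² + (1.41×10⁻⁶)²] = 1.43×10⁻⁶ V = 1.43 µV

1.43 µV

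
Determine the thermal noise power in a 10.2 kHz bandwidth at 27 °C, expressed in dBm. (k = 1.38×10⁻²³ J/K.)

T = 27 °C + 273.15 = 300.15 K
P_n = kTB = 1.38×10⁻²³ × 300.15 × 1.02×10⁴ = 4.22×10⁻¹⁷ W
In dBm: 10 log₁₀(4.22×10⁻¹⁷ / 10⁻³) = −133.7 dBm

−133.7 dBm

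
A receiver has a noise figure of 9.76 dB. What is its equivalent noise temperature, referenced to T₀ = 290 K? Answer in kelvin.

F = 10^(9.76/10) = 9.46237
T_e = (F − 1)·T₀ = (9.46237 − 1) × 290 = 2454 K

2454 K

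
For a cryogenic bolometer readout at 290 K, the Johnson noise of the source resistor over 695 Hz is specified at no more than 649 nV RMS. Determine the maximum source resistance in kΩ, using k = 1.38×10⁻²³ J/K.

37.9 kΩ

Johnson–Nyquist: V_n = √(4kTRB) ⇒ R = V_n² / (4kTB)
4kTB = 4 × 1.38×10⁻²³ × 290 × 6.95×10² = 1.11×10⁻¹⁷
R = (6.49×10⁻⁷)² / 1.11×10⁻¹⁷ = 3.79×10⁴ Ω = 37.9 kΩ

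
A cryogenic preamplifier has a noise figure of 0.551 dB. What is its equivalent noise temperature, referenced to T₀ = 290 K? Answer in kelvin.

39.2 K

F = 10^(0.551/10) = 1.13527
T_e = (F − 1)·T₀ = (1.13527 − 1) × 290 = 39.2 K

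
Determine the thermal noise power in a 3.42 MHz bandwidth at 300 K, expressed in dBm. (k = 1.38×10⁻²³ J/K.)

P_n = kTB = 1.38×10⁻²³ × 300 × 3.42×10⁶ = 1.42×10⁻¹⁴ W
In dBm: 10 log₁₀(1.42×10⁻¹⁴ / 10⁻³) = −108.5 dBm

−108.5 dBm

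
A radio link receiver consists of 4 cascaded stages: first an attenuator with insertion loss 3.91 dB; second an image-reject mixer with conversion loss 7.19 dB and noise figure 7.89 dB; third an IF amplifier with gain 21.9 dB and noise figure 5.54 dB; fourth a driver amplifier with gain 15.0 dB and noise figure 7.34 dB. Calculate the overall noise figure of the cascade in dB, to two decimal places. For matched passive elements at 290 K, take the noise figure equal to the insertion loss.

Convert to linear (a loss of L dB is a gain of −L dB): F_i = 10^(NF_i/10), G_i = 10^(G_i,dB/10)
  Stage 1: F_1 = 10^(3.91/10) = 2.460, G_1 = 10^(−3.91/10) = 0.4064
  Stage 2: F_2 = 10^(7.89/10) = 6.152, G_2 = 10^(−7.19/10) = 0.1910
  Stage 3: F_3 = 10^(5.54/10) = 3.581, G_3 = 10^(21.9/10) = 154.9
  Stage 4: F_4 = 10^(7.34/10) = 5.420, G_4 = 10^(15.0/10) = 31.62
Friis cascade:
  F = 2.460 + (6.152 − 1)/0.4064 + (3.581 − 1)/0.07762 + (5.420 − 1)/12.02 = 48.75
NF = 10 log₁₀(48.75) = 16.88 dB

16.88 dB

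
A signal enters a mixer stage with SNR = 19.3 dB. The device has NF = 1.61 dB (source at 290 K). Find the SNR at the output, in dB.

By definition F = SNR_in/SNR_out, so in dB: SNR_out = SNR_in − NF
SNR_out = 19.3 − 1.61 = 17.69 dB

17.69 dB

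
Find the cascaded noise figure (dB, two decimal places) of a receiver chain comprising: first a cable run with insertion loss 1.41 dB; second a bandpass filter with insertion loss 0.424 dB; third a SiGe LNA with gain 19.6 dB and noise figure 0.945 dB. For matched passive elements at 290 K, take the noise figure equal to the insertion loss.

2.78 dB

Convert to linear (a loss of L dB is a gain of −L dB): F_i = 10^(NF_i/10), G_i = 10^(G_i,dB/10)
  Stage 1: F_1 = 10^(1.41/10) = 1.384, G_1 = 10^(−1.41/10) = 0.7228
  Stage 2: F_2 = 10^(0.424/10) = 1.103, G_2 = 10^(−0.424/10) = 0.9070
  Stage 3: F_3 = 10^(0.945/10) = 1.243, G_3 = 10^(19.6/10) = 91.20
Friis cascade:
  F = 1.384 + (1.103 − 1)/0.7228 + (1.243 − 1)/0.6555 = 1.896
NF = 10 log₁₀(1.896) = 2.78 dB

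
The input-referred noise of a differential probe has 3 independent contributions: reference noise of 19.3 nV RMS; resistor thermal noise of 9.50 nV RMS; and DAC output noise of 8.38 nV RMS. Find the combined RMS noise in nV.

23.1 nV

Uncorrelated sources add in power (mean-square): V_tot = √(ΣV_i²)
V_tot = √[(1.93×10⁻⁸)² + (9.50×10⁻⁹)² + (8.38×10⁻⁹)²] = 2.31×10⁻⁸ V = 23.1 nV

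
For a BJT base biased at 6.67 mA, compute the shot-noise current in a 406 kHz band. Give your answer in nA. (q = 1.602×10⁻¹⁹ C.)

29.5 nA

I_n = √(2qI·B)
2qI·B = 2 × 1.602×10⁻¹⁹ × 6.67×10⁻³ × 4.06×10⁵ = 8.68×10⁻¹⁶ A²
I_n = √(8.68×10⁻¹⁶) = 2.95×10⁻⁸ A = 29.5 nA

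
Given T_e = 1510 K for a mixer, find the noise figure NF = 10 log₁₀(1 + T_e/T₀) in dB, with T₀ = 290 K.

7.93 dB

F = 1 + T_e/T₀ = 1 + 1510/290 = 6.2069
NF = 10 log₁₀(6.2069) = 7.93 dB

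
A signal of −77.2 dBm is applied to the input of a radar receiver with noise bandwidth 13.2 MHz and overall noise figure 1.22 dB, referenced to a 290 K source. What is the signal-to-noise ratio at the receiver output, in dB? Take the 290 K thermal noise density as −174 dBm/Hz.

24.4 dB

Noise floor: N = −174 + 10 log₁₀(B) + NF
10 log₁₀(1.32×10⁷) = 71.21 dB
N = −174 + 71.21 + 1.22 = −101.57 dBm
SNR = P_sig − N = −77.2 − (−101.57) = 24.37 dB → 24.4 dB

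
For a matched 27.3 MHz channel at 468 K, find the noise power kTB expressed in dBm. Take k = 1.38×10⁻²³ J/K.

−97.5 dBm

P_n = kTB = 1.38×10⁻²³ × 468 × 2.73×10⁷ = 1.76×10⁻¹³ W
In dBm: 10 log₁₀(1.76×10⁻¹³ / 10⁻³) = −97.5 dBm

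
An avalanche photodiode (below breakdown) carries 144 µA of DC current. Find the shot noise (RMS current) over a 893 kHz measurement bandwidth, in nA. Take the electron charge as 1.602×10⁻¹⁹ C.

6.42 nA

I_n = √(2qI·B)
2qI·B = 2 × 1.602×10⁻¹⁹ × 1.44×10⁻⁴ × 8.93×10⁵ = 4.12×10⁻¹⁷ A²
I_n = √(4.12×10⁻¹⁷) = 6.42×10⁻⁹ A = 6.42 nA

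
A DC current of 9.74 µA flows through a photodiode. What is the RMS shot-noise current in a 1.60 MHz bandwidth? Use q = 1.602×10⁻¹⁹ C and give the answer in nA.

2.23 nA

I_n = √(2qI·B)
2qI·B = 2 × 1.602×10⁻¹⁹ × 9.74×10⁻⁶ × 1.60×10⁶ = 4.99×10⁻¹⁸ A²
I_n = √(4.99×10⁻¹⁸) = 2.23×10⁻⁹ A = 2.23 nA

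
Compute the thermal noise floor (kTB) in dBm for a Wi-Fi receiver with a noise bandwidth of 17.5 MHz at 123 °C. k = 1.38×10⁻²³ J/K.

−100.2 dBm

T = 123 °C + 273.15 = 396.15 K
P_n = kTB = 1.38×10⁻²³ × 396.15 × 1.75×10⁷ = 9.57×10⁻¹⁴ W
In dBm: 10 log₁₀(9.57×10⁻¹⁴ / 10⁻³) = −100.2 dBm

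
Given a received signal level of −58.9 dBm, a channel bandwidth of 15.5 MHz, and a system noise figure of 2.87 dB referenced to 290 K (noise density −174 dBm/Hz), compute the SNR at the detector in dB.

40.3 dB

Noise floor: N = −174 + 10 log₁₀(B) + NF
10 log₁₀(1.55×10⁷) = 71.9 dB
N = −174 + 71.9 + 2.87 = −99.23 dBm
SNR = P_sig − N = −58.9 − (−99.23) = 40.33 dB → 40.3 dB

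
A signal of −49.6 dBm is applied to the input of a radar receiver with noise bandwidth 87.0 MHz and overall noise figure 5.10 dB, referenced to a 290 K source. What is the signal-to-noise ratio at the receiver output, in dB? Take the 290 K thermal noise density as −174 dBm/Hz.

Noise floor: N = −174 + 10 log₁₀(B) + NF
10 log₁₀(8.70×10⁷) = 79.4 dB
N = −174 + 79.4 + 5.10 = −89.50 dBm
SNR = P_sig − N = −49.6 − (−89.50) = 39.90 dB → 39.9 dB

39.9 dB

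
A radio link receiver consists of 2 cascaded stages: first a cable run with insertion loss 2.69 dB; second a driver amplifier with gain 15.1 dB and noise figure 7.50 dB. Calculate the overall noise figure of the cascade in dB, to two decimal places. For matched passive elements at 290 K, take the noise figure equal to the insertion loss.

Convert to linear (a loss of L dB is a gain of −L dB): F_i = 10^(NF_i/10), G_i = 10^(G_i,dB/10)
  Stage 1: F_1 = 10^(2.69/10) = 1.858, G_1 = 10^(−2.69/10) = 0.5383
  Stage 2: F_2 = 10^(7.50/10) = 5.623, G_2 = 10^(15.1/10) = 32.36
Friis cascade:
  F = 1.858 + (5.623 − 1)/0.5383 = 10.45
NF = 10 log₁₀(10.45) = 10.19 dB

10.19 dB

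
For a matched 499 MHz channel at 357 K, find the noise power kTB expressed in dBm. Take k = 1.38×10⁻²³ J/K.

P_n = kTB = 1.38×10⁻²³ × 357 × 4.99×10⁸ = 2.46×10⁻¹² W
In dBm: 10 log₁₀(2.46×10⁻¹² / 10⁻³) = −86.1 dBm

−86.1 dBm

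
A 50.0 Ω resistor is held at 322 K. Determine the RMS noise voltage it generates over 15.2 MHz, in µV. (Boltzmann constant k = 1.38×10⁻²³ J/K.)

3.68 µV

V_n = √(4kTRB)
4kTRB = 4 × 1.38×10⁻²³ × 322 × 5.00×10¹ × 1.52×10⁷ = 1.35×10⁻¹¹ V²
V_n = √(1.35×10⁻¹¹) = 3.68×10⁻⁶ V = 3.68 µV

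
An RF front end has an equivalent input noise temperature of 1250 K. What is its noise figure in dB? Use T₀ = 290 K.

F = 1 + T_e/T₀ = 1 + 1250/290 = 5.31034
NF = 10 log₁₀(5.31034) = 7.25 dB

7.25 dB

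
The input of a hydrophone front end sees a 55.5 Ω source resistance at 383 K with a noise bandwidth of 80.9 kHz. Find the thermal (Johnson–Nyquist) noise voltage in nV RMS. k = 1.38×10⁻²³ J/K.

308 nV

V_n = √(4kTRB)
4kTRB = 4 × 1.38×10⁻²³ × 383 × 5.55×10¹ × 8.09×10⁴ = 9.49×10⁻¹⁴ V²
V_n = √(9.49×10⁻¹⁴) = 3.08×10⁻⁷ V = 308 nV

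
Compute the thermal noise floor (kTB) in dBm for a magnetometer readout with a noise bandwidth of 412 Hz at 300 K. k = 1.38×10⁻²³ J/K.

P_n = kTB = 1.38×10⁻²³ × 300 × 4.12×10² = 1.71×10⁻¹⁸ W
In dBm: 10 log₁₀(1.71×10⁻¹⁸ / 10⁻³) = −147.7 dBm

−147.7 dBm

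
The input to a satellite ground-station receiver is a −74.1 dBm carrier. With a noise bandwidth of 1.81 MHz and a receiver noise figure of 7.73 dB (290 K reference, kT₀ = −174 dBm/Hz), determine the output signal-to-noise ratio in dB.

Noise floor: N = −174 + 10 log₁₀(B) + NF
10 log₁₀(1.81×10⁶) = 62.58 dB
N = −174 + 62.58 + 7.73 = −103.69 dBm
SNR = P_sig − N = −74.1 − (−103.69) = 29.59 dB → 29.6 dB

29.6 dB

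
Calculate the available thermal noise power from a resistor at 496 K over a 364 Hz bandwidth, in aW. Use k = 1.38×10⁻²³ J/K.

2.49 aW

P_n = kTB = 1.38×10⁻²³ × 496 × 3.64×10² = 2.49×10⁻¹⁸ W = 2.49 aW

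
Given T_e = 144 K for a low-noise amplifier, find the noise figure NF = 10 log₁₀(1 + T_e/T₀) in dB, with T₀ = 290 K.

1.75 dB

F = 1 + T_e/T₀ = 1 + 144/290 = 1.49655
NF = 10 log₁₀(1.49655) = 1.75 dB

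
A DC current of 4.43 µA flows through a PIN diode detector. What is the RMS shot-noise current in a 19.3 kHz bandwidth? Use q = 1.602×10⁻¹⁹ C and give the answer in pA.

I_n = √(2qI·B)
2qI·B = 2 × 1.602×10⁻¹⁹ × 4.43×10⁻⁶ × 1.93×10⁴ = 2.74×10⁻²⁰ A²
I_n = √(2.74×10⁻²⁰) = 1.66×10⁻¹⁰ A = 166 pA

166 pA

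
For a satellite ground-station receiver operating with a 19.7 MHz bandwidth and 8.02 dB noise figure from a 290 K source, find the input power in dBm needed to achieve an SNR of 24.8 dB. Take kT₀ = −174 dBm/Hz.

Sensitivity = −174 + 10 log₁₀(B) + NF + SNR_min
= −174 + 72.94 + 8.02 + 24.8
= −68.24 dBm → −68.2 dBm

−68.2 dBm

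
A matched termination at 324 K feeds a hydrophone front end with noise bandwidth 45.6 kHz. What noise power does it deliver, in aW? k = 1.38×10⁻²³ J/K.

204 aW

P_n = kTB = 1.38×10⁻²³ × 324 × 4.56×10⁴ = 2.04×10⁻¹⁶ W = 204 aW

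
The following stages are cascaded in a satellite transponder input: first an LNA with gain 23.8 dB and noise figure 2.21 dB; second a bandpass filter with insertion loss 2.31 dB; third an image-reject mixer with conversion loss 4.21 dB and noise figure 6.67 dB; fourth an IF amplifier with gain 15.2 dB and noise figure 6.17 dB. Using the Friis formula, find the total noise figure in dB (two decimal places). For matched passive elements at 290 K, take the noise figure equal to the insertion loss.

2.43 dB

Convert to linear (a loss of L dB is a gain of −L dB): F_i = 10^(NF_i/10), G_i = 10^(G_i,dB/10)
  Stage 1: F_1 = 10^(2.21/10) = 1.663, G_1 = 10^(23.8/10) = 239.9
  Stage 2: F_2 = 10^(2.31/10) = 1.702, G_2 = 10^(−2.31/10) = 0.5875
  Stage 3: F_3 = 10^(6.67/10) = 4.645, G_3 = 10^(−4.21/10) = 0.3793
  Stage 4: F_4 = 10^(6.17/10) = 4.140, G_4 = 10^(15.2/10) = 33.11
Friis cascade:
  F = 1.663 + (1.702 − 1)/239.9 + (4.645 − 1)/140.9 + (4.140 − 1)/53.46 = 1.751
NF = 10 log₁₀(1.751) = 2.43 dB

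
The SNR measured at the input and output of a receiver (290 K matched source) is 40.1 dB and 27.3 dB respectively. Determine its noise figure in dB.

NF (dB) = SNR_in(dB) − SNR_out(dB) when the source is at T₀
NF = 40.1 − 27.3 = 12.8 dB

12.8 dB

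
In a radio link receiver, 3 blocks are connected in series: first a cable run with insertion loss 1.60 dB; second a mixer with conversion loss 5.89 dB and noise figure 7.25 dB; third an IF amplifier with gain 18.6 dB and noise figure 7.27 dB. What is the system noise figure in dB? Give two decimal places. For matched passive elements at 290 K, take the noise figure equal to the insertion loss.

15.05 dB

Convert to linear (a loss of L dB is a gain of −L dB): F_i = 10^(NF_i/10), G_i = 10^(G_i,dB/10)
  Stage 1: F_1 = 10^(1.60/10) = 1.445, G_1 = 10^(−1.60/10) = 0.6918
  Stage 2: F_2 = 10^(7.25/10) = 5.309, G_2 = 10^(−5.89/10) = 0.2576
  Stage 3: F_3 = 10^(7.27/10) = 5.333, G_3 = 10^(18.6/10) = 72.44
Friis cascade:
  F = 1.445 + (5.309 − 1)/0.6918 + (5.333 − 1)/0.1782 = 31.99
NF = 10 log₁₀(31.99) = 15.05 dB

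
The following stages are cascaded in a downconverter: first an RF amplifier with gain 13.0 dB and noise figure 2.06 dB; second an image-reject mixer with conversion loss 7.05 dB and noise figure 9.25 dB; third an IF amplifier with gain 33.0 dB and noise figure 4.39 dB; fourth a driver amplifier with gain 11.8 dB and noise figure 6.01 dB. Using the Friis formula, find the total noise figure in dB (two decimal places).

3.84 dB

Convert to linear (a loss of L dB is a gain of −L dB): F_i = 10^(NF_i/10), G_i = 10^(G_i,dB/10)
  Stage 1: F_1 = 10^(2.06/10) = 1.607, G_1 = 10^(13.0/10) = 19.95
  Stage 2: F_2 = 10^(9.25/10) = 8.414, G_2 = 10^(−7.05/10) = 0.1972
  Stage 3: F_3 = 10^(4.39/10) = 2.748, G_3 = 10^(33.0/10) = 1995
  Stage 4: F_4 = 10^(6.01/10) = 3.990, G_4 = 10^(11.8/10) = 15.14
Friis cascade:
  F = 1.607 + (8.414 − 1)/19.95 + (2.748 − 1)/3.936 + (3.990 − 1)/7852 = 2.423
NF = 10 log₁₀(2.423) = 3.84 dB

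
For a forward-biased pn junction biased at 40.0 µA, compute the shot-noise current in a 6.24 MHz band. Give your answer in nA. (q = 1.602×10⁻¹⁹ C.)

I_n = √(2qI·B)
2qI·B = 2 × 1.602×10⁻¹⁹ × 4.00×10⁻⁵ × 6.24×10⁶ = 8.00×10⁻¹⁷ A²
I_n = √(8.00×10⁻¹⁷) = 8.94×10⁻⁹ A = 8.94 nA

8.94 nA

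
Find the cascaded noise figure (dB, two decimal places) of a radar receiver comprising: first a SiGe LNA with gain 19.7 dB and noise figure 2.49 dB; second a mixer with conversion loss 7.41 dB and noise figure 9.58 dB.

Convert to linear (a loss of L dB is a gain of −L dB): F_i = 10^(NF_i/10), G_i = 10^(G_i,dB/10)
  Stage 1: F_1 = 10^(2.49/10) = 1.774, G_1 = 10^(19.7/10) = 93.33
  Stage 2: F_2 = 10^(9.58/10) = 9.078, G_2 = 10^(−7.41/10) = 0.1816
Friis cascade:
  F = 1.774 + (9.078 − 1)/93.33 = 1.861
NF = 10 log₁₀(1.861) = 2.70 dB

2.70 dB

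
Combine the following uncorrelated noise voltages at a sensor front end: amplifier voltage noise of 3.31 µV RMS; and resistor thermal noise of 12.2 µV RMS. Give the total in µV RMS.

12.6 µV

Uncorrelated sources add in power (mean-square): V_tot = √(ΣV_i²)
V_tot = √[(3.31×10⁻⁶)² + (1.22×10⁻⁵)²] = 1.26×10⁻⁵ V = 12.6 µV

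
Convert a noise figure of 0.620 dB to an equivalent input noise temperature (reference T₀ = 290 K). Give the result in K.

44.5 K

F = 10^(0.620/10) = 1.15345
T_e = (F − 1)·T₀ = (1.15345 − 1) × 290 = 44.5 K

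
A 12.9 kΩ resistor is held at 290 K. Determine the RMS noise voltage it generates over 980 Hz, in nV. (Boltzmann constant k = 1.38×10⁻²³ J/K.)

V_n = √(4kTRB)
4kTRB = 4 × 1.38×10⁻²³ × 290 × 1.29×10⁴ × 9.80×10² = 2.02×10⁻¹³ V²
V_n = √(2.02×10⁻¹³) = 4.50×10⁻⁷ V = 450 nV

450 nV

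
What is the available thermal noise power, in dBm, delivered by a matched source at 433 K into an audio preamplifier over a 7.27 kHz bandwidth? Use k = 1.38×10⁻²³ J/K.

−133.6 dBm

P_n = kTB = 1.38×10⁻²³ × 433 × 7.27×10³ = 4.34×10⁻¹⁷ W
In dBm: 10 log₁₀(4.34×10⁻¹⁷ / 10⁻³) = −133.6 dBm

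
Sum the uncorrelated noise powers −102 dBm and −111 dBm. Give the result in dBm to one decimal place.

Convert to linear, add, convert back:
P₁ = 6.31×10⁻¹⁴ W, P₂ = 7.94×10⁻¹⁵ W
P_tot = 7.10×10⁻¹⁴ W → 10 log₁₀(P_tot / 10⁻³) = −101.5 dBm

−101.5 dBm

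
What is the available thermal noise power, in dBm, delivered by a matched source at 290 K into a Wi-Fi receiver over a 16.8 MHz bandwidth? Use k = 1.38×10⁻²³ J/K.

P_n = kTB = 1.38×10⁻²³ × 290 × 1.68×10⁷ = 6.72×10⁻¹⁴ W
In dBm: 10 log₁₀(6.72×10⁻¹⁴ / 10⁻³) = −101.7 dBm

−101.7 dBm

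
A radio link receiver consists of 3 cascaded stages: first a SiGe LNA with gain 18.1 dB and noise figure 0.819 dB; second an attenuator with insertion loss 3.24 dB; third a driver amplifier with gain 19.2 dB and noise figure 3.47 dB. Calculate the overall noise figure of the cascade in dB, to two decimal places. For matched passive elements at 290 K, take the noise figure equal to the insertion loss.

1.02 dB

Convert to linear (a loss of L dB is a gain of −L dB): F_i = 10^(NF_i/10), G_i = 10^(G_i,dB/10)
  Stage 1: F_1 = 10^(0.819/10) = 1.208, G_1 = 10^(18.1/10) = 64.57
  Stage 2: F_2 = 10^(3.24/10) = 2.109, G_2 = 10^(−3.24/10) = 0.4742
  Stage 3: F_3 = 10^(3.47/10) = 2.223, G_3 = 10^(19.2/10) = 83.18
Friis cascade:
  F = 1.208 + (2.109 − 1)/64.57 + (2.223 − 1)/30.62 = 1.265
NF = 10 log₁₀(1.265) = 1.02 dB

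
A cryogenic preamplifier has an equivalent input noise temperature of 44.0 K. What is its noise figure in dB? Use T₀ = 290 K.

F = 1 + T_e/T₀ = 1 + 44.0/290 = 1.15172
NF = 10 log₁₀(1.15172) = 0.613 dB

0.613 dB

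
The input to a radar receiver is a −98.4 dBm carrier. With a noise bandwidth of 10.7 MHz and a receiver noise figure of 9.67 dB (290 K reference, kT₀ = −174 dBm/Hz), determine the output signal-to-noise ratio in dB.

−4.4 dB

Noise floor: N = −174 + 10 log₁₀(B) + NF
10 log₁₀(1.07×10⁷) = 70.29 dB
N = −174 + 70.29 + 9.67 = −94.04 dBm
SNR = P_sig − N = −98.4 − (−94.04) = −4.36 dB → −4.4 dB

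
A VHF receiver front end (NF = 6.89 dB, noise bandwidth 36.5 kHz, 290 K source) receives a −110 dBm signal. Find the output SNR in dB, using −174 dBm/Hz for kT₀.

11.5 dB

Noise floor: N = −174 + 10 log₁₀(B) + NF
10 log₁₀(3.65×10⁴) = 45.62 dB
N = −174 + 45.62 + 6.89 = −121.49 dBm
SNR = P_sig − N = −110 − (−121.49) = 11.49 dB → 11.5 dB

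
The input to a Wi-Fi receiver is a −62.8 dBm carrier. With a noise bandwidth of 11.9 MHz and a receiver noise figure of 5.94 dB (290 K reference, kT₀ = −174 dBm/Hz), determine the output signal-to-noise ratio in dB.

34.5 dB

Noise floor: N = −174 + 10 log₁₀(B) + NF
10 log₁₀(1.19×10⁷) = 70.76 dB
N = −174 + 70.76 + 5.94 = −97.30 dBm
SNR = P_sig − N = −62.8 − (−97.30) = 34.50 dB → 34.5 dB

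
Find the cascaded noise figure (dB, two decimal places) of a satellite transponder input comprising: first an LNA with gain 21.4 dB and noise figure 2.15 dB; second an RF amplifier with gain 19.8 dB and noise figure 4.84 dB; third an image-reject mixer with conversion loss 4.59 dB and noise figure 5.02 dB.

2.19 dB

Convert to linear (a loss of L dB is a gain of −L dB): F_i = 10^(NF_i/10), G_i = 10^(G_i,dB/10)
  Stage 1: F_1 = 10^(2.15/10) = 1.641, G_1 = 10^(21.4/10) = 138.0
  Stage 2: F_2 = 10^(4.84/10) = 3.048, G_2 = 10^(19.8/10) = 95.50
  Stage 3: F_3 = 10^(5.02/10) = 3.177, G_3 = 10^(−4.59/10) = 0.3475
Friis cascade:
  F = 1.641 + (3.048 − 1)/138.0 + (3.177 − 1)/1.318×10⁴ = 1.656
NF = 10 log₁₀(1.656) = 2.19 dB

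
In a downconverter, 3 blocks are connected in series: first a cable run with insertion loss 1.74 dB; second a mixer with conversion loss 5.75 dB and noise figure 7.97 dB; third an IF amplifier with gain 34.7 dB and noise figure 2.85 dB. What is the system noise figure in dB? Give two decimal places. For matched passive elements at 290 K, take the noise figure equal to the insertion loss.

Convert to linear (a loss of L dB is a gain of −L dB): F_i = 10^(NF_i/10), G_i = 10^(G_i,dB/10)
  Stage 1: F_1 = 10^(1.74/10) = 1.493, G_1 = 10^(−1.74/10) = 0.6699
  Stage 2: F_2 = 10^(7.97/10) = 6.266, G_2 = 10^(−5.75/10) = 0.2661
  Stage 3: F_3 = 10^(2.85/10) = 1.928, G_3 = 10^(34.7/10) = 2951
Friis cascade:
  F = 1.493 + (6.266 − 1)/0.6699 + (1.928 − 1)/0.1782 = 14.56
NF = 10 log₁₀(14.56) = 11.63 dB

11.63 dB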